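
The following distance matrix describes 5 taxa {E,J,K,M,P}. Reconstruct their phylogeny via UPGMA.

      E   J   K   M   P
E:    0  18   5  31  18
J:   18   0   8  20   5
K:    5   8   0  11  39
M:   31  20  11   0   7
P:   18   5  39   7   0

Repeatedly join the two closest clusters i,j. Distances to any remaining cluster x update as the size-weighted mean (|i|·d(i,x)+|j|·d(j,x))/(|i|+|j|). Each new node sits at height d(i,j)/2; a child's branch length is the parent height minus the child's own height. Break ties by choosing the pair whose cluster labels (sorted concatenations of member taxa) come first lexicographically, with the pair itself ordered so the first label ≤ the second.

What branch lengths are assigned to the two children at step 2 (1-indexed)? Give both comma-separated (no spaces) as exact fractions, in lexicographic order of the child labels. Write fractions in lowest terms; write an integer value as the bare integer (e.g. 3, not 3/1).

1. join E+K (d=5) ⇒ EK; edges |E|=5/2, |K|=5/2
  updated: d(EK,J)=13, d(EK,M)=21, d(EK,P)=57/2
2. join J+P (d=5) ⇒ JP; edges |J|=5/2, |P|=5/2
  updated: d(EK,JP)=83/4, d(JP,M)=27/2
3. join JP+M (d=27/2) ⇒ JMP; edges |JP|=17/4, |M|=27/4
  updated: d(EK,JMP)=125/6
4. join EK+JMP (d=125/6) ⇒ EJKMP; edges |EK|=95/12, |JMP|=11/3
final tree: ((E:5/2,K:5/2):95/12,((J:5/2,P:5/2):17/4,M:27/4):11/3)
total length: 391/12

5/2,5/2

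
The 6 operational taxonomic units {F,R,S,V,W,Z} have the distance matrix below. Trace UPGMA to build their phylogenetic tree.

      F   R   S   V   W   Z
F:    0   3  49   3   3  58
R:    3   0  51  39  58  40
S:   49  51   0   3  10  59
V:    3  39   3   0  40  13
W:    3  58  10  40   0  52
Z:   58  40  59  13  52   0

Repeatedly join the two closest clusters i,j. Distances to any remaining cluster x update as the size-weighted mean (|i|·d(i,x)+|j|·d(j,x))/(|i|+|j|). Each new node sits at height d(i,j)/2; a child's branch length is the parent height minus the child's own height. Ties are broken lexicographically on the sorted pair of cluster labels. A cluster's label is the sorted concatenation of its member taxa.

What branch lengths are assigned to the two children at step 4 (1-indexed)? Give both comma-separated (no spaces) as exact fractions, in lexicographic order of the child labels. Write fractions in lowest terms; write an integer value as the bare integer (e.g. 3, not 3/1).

iteration 1: select F,R (d=3); attach at lengths (3/2, 3/2); label the merged cluster FR
  updated: d(FR,S)=50, d(FR,V)=21, d(FR,W)=61/2, d(FR,Z)=49
iteration 2: select S,V (d=3); attach at lengths (3/2, 3/2); label the merged cluster SV
  updated: d(FR,SV)=71/2, d(SV,W)=25, d(SV,Z)=36
iteration 3: select SV,W (d=25); attach at lengths (11, 25/2); label the merged cluster SVW
  updated: d(FR,SVW)=203/6, d(SVW,Z)=124/3
iteration 4: select FR,SVW (d=203/6); attach at lengths (185/12, 53/12); label the merged cluster FRSVW
  updated: d(FRSVW,Z)=222/5
iteration 5: select FRSVW,Z (d=222/5); attach at lengths (317/60, 111/5); label the merged cluster FRSVWZ
final tree: (((F:3/2,R:3/2):185/12,((S:3/2,V:3/2):11,W:25/2):53/12):317/60,Z:111/5)
total length: 4609/60

185/12,53/12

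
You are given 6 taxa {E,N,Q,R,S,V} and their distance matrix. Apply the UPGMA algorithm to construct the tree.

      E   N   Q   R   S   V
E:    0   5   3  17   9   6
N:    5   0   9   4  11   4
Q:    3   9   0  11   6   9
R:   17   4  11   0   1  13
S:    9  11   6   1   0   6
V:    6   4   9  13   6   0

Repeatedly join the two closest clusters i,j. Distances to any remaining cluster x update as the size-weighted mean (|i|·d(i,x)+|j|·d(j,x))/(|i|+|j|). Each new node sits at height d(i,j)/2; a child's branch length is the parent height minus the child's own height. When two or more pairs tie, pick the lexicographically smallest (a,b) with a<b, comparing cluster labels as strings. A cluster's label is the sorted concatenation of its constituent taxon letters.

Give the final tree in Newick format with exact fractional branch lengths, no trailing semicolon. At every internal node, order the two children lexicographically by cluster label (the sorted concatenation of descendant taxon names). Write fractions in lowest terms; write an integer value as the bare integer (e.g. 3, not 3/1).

(((E:3/2,Q:3/2):17/8,(N:2,V:2):13/8):19/16,(R:1/2,S:1/2):69/16)

1. join R+S (d=1) ⇒ RS; edges |R|=1/2, |S|=1/2
  updated: d(E,RS)=13, d(N,RS)=15/2, d(Q,RS)=17/2, d(RS,V)=19/2
2. join E+Q (d=3) ⇒ EQ; edges |E|=3/2, |Q|=3/2
  updated: d(EQ,N)=7, d(EQ,RS)=43/4, d(EQ,V)=15/2
3. join N+V (d=4) ⇒ NV; edges |N|=2, |V|=2
  updated: d(EQ,NV)=29/4, d(NV,RS)=17/2
4. join EQ+NV (d=29/4) ⇒ ENQV; edges |EQ|=17/8, |NV|=13/8
  updated: d(ENQV,RS)=77/8
5. join ENQV+RS (d=77/8) ⇒ ENQRSV; edges |ENQV|=19/16, |RS|=69/16
final tree: (((E:3/2,Q:3/2):17/8,(N:2,V:2):13/8):19/16,(R:1/2,S:1/2):69/16)
total length: 69/4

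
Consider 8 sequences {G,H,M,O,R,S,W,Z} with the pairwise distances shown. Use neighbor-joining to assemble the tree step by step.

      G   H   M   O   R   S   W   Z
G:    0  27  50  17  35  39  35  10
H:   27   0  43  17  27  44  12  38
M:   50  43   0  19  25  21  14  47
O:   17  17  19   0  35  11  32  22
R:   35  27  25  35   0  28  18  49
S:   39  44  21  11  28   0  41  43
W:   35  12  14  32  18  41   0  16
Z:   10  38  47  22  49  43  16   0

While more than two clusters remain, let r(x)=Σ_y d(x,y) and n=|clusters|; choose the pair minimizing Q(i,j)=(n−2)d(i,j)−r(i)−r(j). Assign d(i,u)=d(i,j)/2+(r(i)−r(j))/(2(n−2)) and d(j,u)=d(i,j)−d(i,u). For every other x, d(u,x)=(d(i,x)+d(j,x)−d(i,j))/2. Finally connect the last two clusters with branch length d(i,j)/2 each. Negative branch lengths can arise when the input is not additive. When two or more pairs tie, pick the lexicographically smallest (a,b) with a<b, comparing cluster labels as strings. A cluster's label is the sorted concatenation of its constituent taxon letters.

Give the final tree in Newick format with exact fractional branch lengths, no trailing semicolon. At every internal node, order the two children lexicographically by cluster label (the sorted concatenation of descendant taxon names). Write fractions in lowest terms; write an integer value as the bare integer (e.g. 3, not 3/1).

((((G:4,Z:6):527/32,((M:327/32,(O:1/4,S:43/4):137/32):313/48,R:563/48):163/32):49/32,H:165/16):27/32,W:27/32)

step 1: merge (G,Z) at d=10, Q=-378; branch lengths G→4, Z→6; new cluster GZ
  updated: d(GZ,H)=55/2, d(GZ,M)=87/2, d(GZ,O)=29/2, d(GZ,R)=37, d(GZ,S)=36, d(GZ,W)=41/2
step 2: merge (O,S) at d=11, Q=-509/2; branch lengths O→1/4, S→43/4; new cluster OS
  updated: d(GZ,OS)=79/4, d(H,OS)=25, d(M,OS)=29/2, d(OS,R)=26, d(OS,W)=31
step 3: merge (M,OS) at d=29/2, Q=-793/4; branch lengths M→327/32, OS→137/32; new cluster MOS
  updated: d(GZ,MOS)=195/8, d(H,MOS)=107/4, d(MOS,R)=73/4, d(MOS,W)=61/4
step 4: merge (MOS,R) at d=73/4, Q=-1041/8; branch lengths MOS→313/48, R→563/48; new cluster MORS
  updated: d(GZ,MORS)=345/16, d(H,MORS)=71/4, d(MORS,W)=15/2
step 5: merge (GZ,MORS) at d=345/16, Q=-293/4; branch lengths GZ→527/32, MORS→163/32; new cluster GMORSZ
  updated: d(GMORSZ,H)=379/32, d(GMORSZ,W)=103/32
step 6: merge (GMORSZ,H) at d=379/32, Q=-433/16; branch lengths GMORSZ→49/32, H→165/16; new cluster GHMORSZ
  updated: d(GHMORSZ,W)=27/16
step 7: merge (GHMORSZ,W) at d=27/16; branch lengths GHMORSZ→27/32, W→27/32; new cluster GHMORSWZ
final tree: ((((G:4,Z:6):527/32,((M:327/32,(O:1/4,S:43/4):137/32):313/48,R:563/48):163/32):49/32,H:165/16):27/32,W:27/32)
total length: 2843/32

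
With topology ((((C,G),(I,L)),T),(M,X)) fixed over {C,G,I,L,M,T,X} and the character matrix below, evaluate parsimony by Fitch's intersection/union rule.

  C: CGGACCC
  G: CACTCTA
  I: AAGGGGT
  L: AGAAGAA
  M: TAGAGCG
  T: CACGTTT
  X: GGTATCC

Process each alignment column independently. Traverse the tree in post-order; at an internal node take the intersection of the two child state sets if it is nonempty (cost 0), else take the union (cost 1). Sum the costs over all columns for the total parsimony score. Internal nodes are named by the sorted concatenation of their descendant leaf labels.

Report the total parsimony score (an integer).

CG@0: {C} ∩ {C} = {C} (intersection, +0)
IL@0: {A} ∩ {A} = {A} (intersection, +0)
CGIL@0: {C} ∪ {A} = {A,C} (union, +1)
CGILT@0: {A,C} ∩ {C} = {C} (intersection, +0)
MX@0: {T} ∪ {G} = {G,T} (union, +1)
CGILMTX@0: {C} ∪ {G,T} = {C,G,T} (union, +1)
CG@1: {G} ∪ {A} = {A,G} (union, +1)
IL@1: {A} ∪ {G} = {A,G} (union, +1)
CGIL@1: {A,G} ∩ {A,G} = {A,G} (intersection, +0)
CGILT@1: {A,G} ∩ {A} = {A} (intersection, +0)
MX@1: {A} ∪ {G} = {A,G} (union, +1)
CGILMTX@1: {A} ∩ {A,G} = {A} (intersection, +0)
CG@2: {G} ∪ {C} = {C,G} (union, +1)
IL@2: {G} ∪ {A} = {A,G} (union, +1)
CGIL@2: {C,G} ∩ {A,G} = {G} (intersection, +0)
CGILT@2: {G} ∪ {C} = {C,G} (union, +1)
MX@2: {G} ∪ {T} = {G,T} (union, +1)
CGILMTX@2: {C,G} ∩ {G,T} = {G} (intersection, +0)
CG@3: {A} ∪ {T} = {A,T} (union, +1)
IL@3: {G} ∪ {A} = {A,G} (union, +1)
CGIL@3: {A,T} ∩ {A,G} = {A} (intersection, +0)
CGILT@3: {A} ∪ {G} = {A,G} (union, +1)
MX@3: {A} ∩ {A} = {A} (intersection, +0)
CGILMTX@3: {A,G} ∩ {A} = {A} (intersection, +0)
CG@4: {C} ∩ {C} = {C} (intersection, +0)
IL@4: {G} ∩ {G} = {G} (intersection, +0)
CGIL@4: {C} ∪ {G} = {C,G} (union, +1)
CGILT@4: {C,G} ∪ {T} = {C,G,T} (union, +1)
MX@4: {G} ∪ {T} = {G,T} (union, +1)
CGILMTX@4: {C,G,T} ∩ {G,T} = {G,T} (intersection, +0)
CG@5: {C} ∪ {T} = {C,T} (union, +1)
IL@5: {G} ∪ {A} = {A,G} (union, +1)
CGIL@5: {C,T} ∪ {A,G} = {A,C,G,T} (union, +1)
CGILT@5: {A,C,G,T} ∩ {T} = {T} (intersection, +0)
MX@5: {C} ∩ {C} = {C} (intersection, +0)
CGILMTX@5: {T} ∪ {C} = {C,T} (union, +1)
CG@6: {C} ∪ {A} = {A,C} (union, +1)
IL@6: {T} ∪ {A} = {A,T} (union, +1)
CGIL@6: {A,C} ∩ {A,T} = {A} (intersection, +0)
CGILT@6: {A} ∪ {T} = {A,T} (union, +1)
MX@6: {G} ∪ {C} = {C,G} (union, +1)
CGILMTX@6: {A,T} ∪ {C,G} = {A,C,G,T} (union, +1)
per-site changes: [3, 3, 4, 3, 3, 4, 5]; total = 25

25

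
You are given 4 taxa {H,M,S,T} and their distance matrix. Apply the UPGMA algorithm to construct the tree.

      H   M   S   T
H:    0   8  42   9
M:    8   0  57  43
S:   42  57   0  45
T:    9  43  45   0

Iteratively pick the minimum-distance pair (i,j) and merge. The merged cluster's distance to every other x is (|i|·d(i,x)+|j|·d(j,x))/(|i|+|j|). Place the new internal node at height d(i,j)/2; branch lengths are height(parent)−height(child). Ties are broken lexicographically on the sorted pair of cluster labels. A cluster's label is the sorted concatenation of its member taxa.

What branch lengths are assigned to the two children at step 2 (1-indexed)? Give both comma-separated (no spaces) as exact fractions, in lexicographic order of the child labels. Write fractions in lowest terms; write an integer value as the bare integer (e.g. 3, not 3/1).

9,13

1. join H+M (d=8) ⇒ HM; edges |H|=4, |M|=4
  updated: d(HM,S)=99/2, d(HM,T)=26
2. join HM+T (d=26) ⇒ HMT; edges |HM|=9, |T|=13
  updated: d(HMT,S)=48
3. join HMT+S (d=48) ⇒ HMST; edges |HMT|=11, |S|=24
final tree: (((H:4,M:4):9,T:13):11,S:24)
total length: 65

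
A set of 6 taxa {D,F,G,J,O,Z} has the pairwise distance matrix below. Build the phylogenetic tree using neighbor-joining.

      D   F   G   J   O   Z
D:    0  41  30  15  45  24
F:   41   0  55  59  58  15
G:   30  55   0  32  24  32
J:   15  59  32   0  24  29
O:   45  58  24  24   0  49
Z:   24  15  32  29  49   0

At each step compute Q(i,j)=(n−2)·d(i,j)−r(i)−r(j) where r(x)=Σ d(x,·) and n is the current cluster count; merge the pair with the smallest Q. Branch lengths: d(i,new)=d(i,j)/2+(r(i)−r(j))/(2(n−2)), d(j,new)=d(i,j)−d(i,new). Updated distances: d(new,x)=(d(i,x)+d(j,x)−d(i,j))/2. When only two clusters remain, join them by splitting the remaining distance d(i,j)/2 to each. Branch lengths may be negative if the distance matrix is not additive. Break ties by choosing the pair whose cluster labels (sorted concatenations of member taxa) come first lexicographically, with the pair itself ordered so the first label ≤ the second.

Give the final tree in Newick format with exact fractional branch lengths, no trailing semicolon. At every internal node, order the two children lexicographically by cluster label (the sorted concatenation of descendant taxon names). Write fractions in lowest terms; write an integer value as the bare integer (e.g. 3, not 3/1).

iteration 1: select F,Z (d=15, Q=-317); attach at lengths (139/8, -19/8); label the merged cluster FZ
  updated: d(D,FZ)=25, d(FZ,G)=36, d(FZ,J)=73/2, d(FZ,O)=46
iteration 2: select G,O (d=24, Q=-189); attach at lengths (55/6, 89/6); label the merged cluster GO
  updated: d(D,GO)=51/2, d(FZ,GO)=29, d(GO,J)=16
iteration 3: select D,FZ (d=25, Q=-106); attach at lengths (25/4, 75/4); label the merged cluster DFZ
  updated: d(DFZ,GO)=59/4, d(DFZ,J)=53/4
iteration 4: select DFZ,GO (d=59/4, Q=-44); attach at lengths (6, 35/4); label the merged cluster DFGOZ
  updated: d(DFGOZ,J)=29/4
iteration 5: select DFGOZ,J (d=29/4); attach at lengths (29/8, 29/8); label the merged cluster DFGJOZ
final tree: (((D:25/4,(F:139/8,Z:-19/8):75/4):6,(G:55/6,O:89/6):35/4):29/8,J:29/8)
total length: 86

(((D:25/4,(F:139/8,Z:-19/8):75/4):6,(G:55/6,O:89/6):35/4):29/8,J:29/8)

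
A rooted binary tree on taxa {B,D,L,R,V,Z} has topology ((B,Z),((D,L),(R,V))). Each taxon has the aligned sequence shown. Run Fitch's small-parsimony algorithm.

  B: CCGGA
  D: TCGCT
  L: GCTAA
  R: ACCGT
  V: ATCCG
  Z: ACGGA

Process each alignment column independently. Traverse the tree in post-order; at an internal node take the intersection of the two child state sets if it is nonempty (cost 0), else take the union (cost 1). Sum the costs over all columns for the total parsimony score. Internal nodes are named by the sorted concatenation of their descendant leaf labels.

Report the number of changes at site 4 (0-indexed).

3

site 0, node BZ: B={C} ∪ Z={A} → {A,C} (+1)
site 0, node DL: D={T} ∪ L={G} → {G,T} (+1)
site 0, node RV: R={A} ∩ V={A} → {A} (+0)
site 0, node DLRV: DL={G,T} ∪ RV={A} → {A,G,T} (+1)
site 0, node BDLRVZ: BZ={A,C} ∩ DLRV={A,G,T} → {A} (+0)
site 1, node BZ: B={C} ∩ Z={C} → {C} (+0)
site 1, node DL: D={C} ∩ L={C} → {C} (+0)
site 1, node RV: R={C} ∪ V={T} → {C,T} (+1)
site 1, node DLRV: DL={C} ∩ RV={C,T} → {C} (+0)
site 1, node BDLRVZ: BZ={C} ∩ DLRV={C} → {C} (+0)
site 2, node BZ: B={G} ∩ Z={G} → {G} (+0)
site 2, node DL: D={G} ∪ L={T} → {G,T} (+1)
site 2, node RV: R={C} ∩ V={C} → {C} (+0)
site 2, node DLRV: DL={G,T} ∪ RV={C} → {C,G,T} (+1)
site 2, node BDLRVZ: BZ={G} ∩ DLRV={C,G,T} → {G} (+0)
site 3, node BZ: B={G} ∩ Z={G} → {G} (+0)
site 3, node DL: D={C} ∪ L={A} → {A,C} (+1)
site 3, node RV: R={G} ∪ V={C} → {C,G} (+1)
site 3, node DLRV: DL={A,C} ∩ RV={C,G} → {C} (+0)
site 3, node BDLRVZ: BZ={G} ∪ DLRV={C} → {C,G} (+1)
site 4, node BZ: B={A} ∩ Z={A} → {A} (+0)
site 4, node DL: D={T} ∪ L={A} → {A,T} (+1)
site 4, node RV: R={T} ∪ V={G} → {G,T} (+1)
site 4, node DLRV: DL={A,T} ∩ RV={G,T} → {T} (+0)
site 4, node BDLRVZ: BZ={A} ∪ DLRV={T} → {A,T} (+1)
per-site changes: [3, 1, 2, 3, 3]; total = 12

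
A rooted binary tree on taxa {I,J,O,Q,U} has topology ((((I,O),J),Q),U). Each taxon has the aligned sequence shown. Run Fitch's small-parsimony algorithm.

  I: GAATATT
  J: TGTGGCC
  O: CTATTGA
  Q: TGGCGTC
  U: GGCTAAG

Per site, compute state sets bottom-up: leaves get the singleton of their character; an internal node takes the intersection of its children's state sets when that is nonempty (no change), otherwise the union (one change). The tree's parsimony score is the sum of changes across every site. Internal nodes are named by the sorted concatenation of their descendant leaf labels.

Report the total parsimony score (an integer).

site 0, node IO: I={G} ∪ O={C} → {C,G} (+1)
site 0, node IJO: IO={C,G} ∪ J={T} → {C,G,T} (+1)
site 0, node IJOQ: IJO={C,G,T} ∩ Q={T} → {T} (+0)
site 0, node IJOQU: IJOQ={T} ∪ U={G} → {G,T} (+1)
site 1, node IO: I={A} ∪ O={T} → {A,T} (+1)
site 1, node IJO: IO={A,T} ∪ J={G} → {A,G,T} (+1)
site 1, node IJOQ: IJO={A,G,T} ∩ Q={G} → {G} (+0)
site 1, node IJOQU: IJOQ={G} ∩ U={G} → {G} (+0)
site 2, node IO: I={A} ∩ O={A} → {A} (+0)
site 2, node IJO: IO={A} ∪ J={T} → {A,T} (+1)
site 2, node IJOQ: IJO={A,T} ∪ Q={G} → {A,G,T} (+1)
site 2, node IJOQU: IJOQ={A,G,T} ∪ U={C} → {A,C,G,T} (+1)
site 3, node IO: I={T} ∩ O={T} → {T} (+0)
site 3, node IJO: IO={T} ∪ J={G} → {G,T} (+1)
site 3, node IJOQ: IJO={G,T} ∪ Q={C} → {C,G,T} (+1)
site 3, node IJOQU: IJOQ={C,G,T} ∩ U={T} → {T} (+0)
site 4, node IO: I={A} ∪ O={T} → {A,T} (+1)
site 4, node IJO: IO={A,T} ∪ J={G} → {A,G,T} (+1)
site 4, node IJOQ: IJO={A,G,T} ∩ Q={G} → {G} (+0)
site 4, node IJOQU: IJOQ={G} ∪ U={A} → {A,G} (+1)
site 5, node IO: I={T} ∪ O={G} → {G,T} (+1)
site 5, node IJO: IO={G,T} ∪ J={C} → {C,G,T} (+1)
site 5, node IJOQ: IJO={C,G,T} ∩ Q={T} → {T} (+0)
site 5, node IJOQU: IJOQ={T} ∪ U={A} → {A,T} (+1)
site 6, node IO: I={T} ∪ O={A} → {A,T} (+1)
site 6, node IJO: IO={A,T} ∪ J={C} → {A,C,T} (+1)
site 6, node IJOQ: IJO={A,C,T} ∩ Q={C} → {C} (+0)
site 6, node IJOQU: IJOQ={C} ∪ U={G} → {C,G} (+1)
per-site changes: [3, 2, 3, 2, 3, 3, 3]; total = 19

19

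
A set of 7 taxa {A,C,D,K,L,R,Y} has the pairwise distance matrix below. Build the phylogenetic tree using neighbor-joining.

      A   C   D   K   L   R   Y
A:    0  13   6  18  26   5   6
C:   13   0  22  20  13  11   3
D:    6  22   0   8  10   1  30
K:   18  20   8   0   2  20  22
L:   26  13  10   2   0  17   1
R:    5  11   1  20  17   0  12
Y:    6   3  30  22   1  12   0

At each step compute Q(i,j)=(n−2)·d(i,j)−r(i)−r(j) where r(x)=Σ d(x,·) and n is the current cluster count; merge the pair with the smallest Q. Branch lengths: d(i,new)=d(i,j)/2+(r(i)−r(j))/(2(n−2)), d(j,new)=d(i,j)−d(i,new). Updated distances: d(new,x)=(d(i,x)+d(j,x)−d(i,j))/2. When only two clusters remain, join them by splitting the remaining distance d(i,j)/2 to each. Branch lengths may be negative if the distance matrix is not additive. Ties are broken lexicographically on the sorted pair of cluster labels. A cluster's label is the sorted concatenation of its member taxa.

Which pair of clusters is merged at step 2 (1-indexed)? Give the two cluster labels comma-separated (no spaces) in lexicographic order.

C,Y

step 1: merge (K,L) at d=2, Q=-149; branch lengths K→31/10, L→-11/10; new cluster KL
  updated: d(A,KL)=21, d(C,KL)=31/2, d(D,KL)=8, d(KL,R)=35/2, d(KL,Y)=21/2
step 2: merge (C,Y) at d=3, Q=-114; branch lengths C→15/8, Y→9/8; new cluster CY
  updated: d(A,CY)=8, d(CY,D)=49/2, d(CY,KL)=23/2, d(CY,R)=10
step 3: merge (CY,KL) at d=23/2, Q=-155/2; branch lengths CY→61/12, KL→77/12; new cluster CKLY
  updated: d(A,CKLY)=35/4, d(CKLY,D)=21/2, d(CKLY,R)=8
step 4: merge (A,CKLY) at d=35/4, Q=-59/2; branch lengths A→5/2, CKLY→25/4; new cluster ACKLY
  updated: d(ACKLY,D)=31/8, d(ACKLY,R)=17/8
step 5: merge (ACKLY,D) at d=31/8, Q=-7; branch lengths ACKLY→5/2, D→11/8; new cluster ACDKLY
  updated: d(ACDKLY,R)=-3/8
step 6: merge (ACDKLY,R) at d=-3/8; branch lengths ACDKLY→-3/16, R→-3/16; new cluster ACDKLRY
final tree: (((A:5/2,((C:15/8,Y:9/8):61/12,(K:31/10,L:-11/10):77/12):25/4):5/2,D:11/8):-3/16,R:-3/16)
total length: 115/4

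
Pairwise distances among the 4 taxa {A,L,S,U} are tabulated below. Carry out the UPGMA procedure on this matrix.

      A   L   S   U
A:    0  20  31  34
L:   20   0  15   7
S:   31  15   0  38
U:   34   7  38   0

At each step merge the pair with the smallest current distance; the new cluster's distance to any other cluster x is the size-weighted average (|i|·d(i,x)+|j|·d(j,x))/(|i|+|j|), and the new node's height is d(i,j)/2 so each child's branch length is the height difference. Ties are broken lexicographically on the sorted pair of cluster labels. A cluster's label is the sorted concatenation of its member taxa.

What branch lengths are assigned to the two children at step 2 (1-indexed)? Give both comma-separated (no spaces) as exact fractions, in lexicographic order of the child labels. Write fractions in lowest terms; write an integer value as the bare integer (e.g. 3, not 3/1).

iteration 1: select L,U (d=7); attach at lengths (7/2, 7/2); label the merged cluster LU
  updated: d(A,LU)=27, d(LU,S)=53/2
iteration 2: select LU,S (d=53/2); attach at lengths (39/4, 53/4); label the merged cluster LSU
  updated: d(A,LSU)=85/3
iteration 3: select A,LSU (d=85/3); attach at lengths (85/6, 11/12); label the merged cluster ALSU
final tree: (A:85/6,((L:7/2,U:7/2):39/4,S:53/4):11/12)
total length: 541/12

39/4,53/4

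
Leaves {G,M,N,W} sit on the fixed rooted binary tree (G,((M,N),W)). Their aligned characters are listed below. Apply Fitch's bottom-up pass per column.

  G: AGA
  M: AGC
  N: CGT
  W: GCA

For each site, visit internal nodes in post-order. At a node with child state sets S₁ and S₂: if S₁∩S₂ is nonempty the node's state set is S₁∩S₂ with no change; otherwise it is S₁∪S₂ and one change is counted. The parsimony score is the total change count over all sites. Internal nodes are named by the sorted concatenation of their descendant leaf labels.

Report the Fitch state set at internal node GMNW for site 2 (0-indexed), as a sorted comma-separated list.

MN@0: {A} ∪ {C} = {A,C} (union, +1)
MNW@0: {A,C} ∪ {G} = {A,C,G} (union, +1)
GMNW@0: {A} ∩ {A,C,G} = {A} (intersection, +0)
MN@1: {G} ∩ {G} = {G} (intersection, +0)
MNW@1: {G} ∪ {C} = {C,G} (union, +1)
GMNW@1: {G} ∩ {C,G} = {G} (intersection, +0)
MN@2: {C} ∪ {T} = {C,T} (union, +1)
MNW@2: {C,T} ∪ {A} = {A,C,T} (union, +1)
GMNW@2: {A} ∩ {A,C,T} = {A} (intersection, +0)
per-site changes: [2, 1, 2]; total = 5

A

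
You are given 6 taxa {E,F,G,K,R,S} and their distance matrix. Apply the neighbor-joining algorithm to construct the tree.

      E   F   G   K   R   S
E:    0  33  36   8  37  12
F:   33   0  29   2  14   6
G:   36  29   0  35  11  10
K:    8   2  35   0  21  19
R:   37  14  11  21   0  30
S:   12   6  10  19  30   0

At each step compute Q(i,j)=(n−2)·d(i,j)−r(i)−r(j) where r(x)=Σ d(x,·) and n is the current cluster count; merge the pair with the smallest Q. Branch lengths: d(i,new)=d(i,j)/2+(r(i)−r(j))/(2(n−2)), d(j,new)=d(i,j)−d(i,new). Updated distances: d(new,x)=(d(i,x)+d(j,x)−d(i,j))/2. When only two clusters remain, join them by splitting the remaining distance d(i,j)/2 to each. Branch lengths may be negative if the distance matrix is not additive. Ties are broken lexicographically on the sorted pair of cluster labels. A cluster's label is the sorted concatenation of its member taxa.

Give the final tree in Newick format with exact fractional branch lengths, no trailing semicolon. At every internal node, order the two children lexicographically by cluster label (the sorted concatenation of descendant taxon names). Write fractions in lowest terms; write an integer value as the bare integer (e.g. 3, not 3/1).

iteration 1: select G,R (d=11, Q=-190); attach at lengths (13/2, 9/2); label the merged cluster GR
  updated: d(E,GR)=31, d(F,GR)=16, d(GR,K)=45/2, d(GR,S)=29/2
iteration 2: select E,K (d=8, Q=-223/2); attach at lengths (113/12, -17/12); label the merged cluster EK
  updated: d(EK,F)=27/2, d(EK,GR)=91/4, d(EK,S)=23/2
iteration 3: select EK,S (d=23/2, Q=-227/4); attach at lengths (155/16, 29/16); label the merged cluster EKS
  updated: d(EKS,F)=4, d(EKS,GR)=103/8
iteration 4: select EKS,F (d=4, Q=-263/8); attach at lengths (7/16, 57/16); label the merged cluster EFKS
  updated: d(EFKS,GR)=199/16
iteration 5: select EFKS,GR (d=199/16); attach at lengths (199/32, 199/32); label the merged cluster EFGKRS
final tree: ((((E:113/12,K:-17/12):155/16,S:29/16):7/16,F:57/16):199/32,(G:13/2,R:9/2):199/32)
total length: 751/16

((((E:113/12,K:-17/12):155/16,S:29/16):7/16,F:57/16):199/32,(G:13/2,R:9/2):199/32)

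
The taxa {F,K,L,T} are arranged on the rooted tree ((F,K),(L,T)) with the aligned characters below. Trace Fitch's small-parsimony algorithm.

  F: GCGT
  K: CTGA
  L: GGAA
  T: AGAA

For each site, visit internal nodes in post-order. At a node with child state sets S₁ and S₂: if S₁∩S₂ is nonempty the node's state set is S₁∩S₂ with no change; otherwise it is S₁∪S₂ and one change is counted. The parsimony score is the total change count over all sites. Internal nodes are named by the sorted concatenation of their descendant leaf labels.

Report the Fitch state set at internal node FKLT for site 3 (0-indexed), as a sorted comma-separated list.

site 0, node FK: F={G} ∪ K={C} → {C,G} (+1)
site 0, node LT: L={G} ∪ T={A} → {A,G} (+1)
site 0, node FKLT: FK={C,G} ∩ LT={A,G} → {G} (+0)
site 1, node FK: F={C} ∪ K={T} → {C,T} (+1)
site 1, node LT: L={G} ∩ T={G} → {G} (+0)
site 1, node FKLT: FK={C,T} ∪ LT={G} → {C,G,T} (+1)
site 2, node FK: F={G} ∩ K={G} → {G} (+0)
site 2, node LT: L={A} ∩ T={A} → {A} (+0)
site 2, node FKLT: FK={G} ∪ LT={A} → {A,G} (+1)
site 3, node FK: F={T} ∪ K={A} → {A,T} (+1)
site 3, node LT: L={A} ∩ T={A} → {A} (+0)
site 3, node FKLT: FK={A,T} ∩ LT={A} → {A} (+0)
per-site changes: [2, 2, 1, 1]; total = 6

A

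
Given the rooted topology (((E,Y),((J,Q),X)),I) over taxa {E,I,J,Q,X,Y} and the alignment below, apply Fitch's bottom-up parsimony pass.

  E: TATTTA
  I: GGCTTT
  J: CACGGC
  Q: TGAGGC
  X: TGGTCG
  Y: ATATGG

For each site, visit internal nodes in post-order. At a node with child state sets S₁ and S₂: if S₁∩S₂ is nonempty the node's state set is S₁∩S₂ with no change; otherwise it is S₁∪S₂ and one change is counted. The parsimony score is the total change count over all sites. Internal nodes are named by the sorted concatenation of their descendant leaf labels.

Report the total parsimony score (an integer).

[col 0] EY: children E:{T}, Y:{A} ∪→ {A,T}; cost 1
[col 0] JQ: children J:{C}, Q:{T} ∪→ {C,T}; cost 1
[col 0] JQX: children JQ:{C,T}, X:{T} ∩→ {T}; cost 0
[col 0] EJQXY: children EY:{A,T}, JQX:{T} ∩→ {T}; cost 0
[col 0] EIJQXY: children EJQXY:{T}, I:{G} ∪→ {G,T}; cost 1
[col 1] EY: children E:{A}, Y:{T} ∪→ {A,T}; cost 1
[col 1] JQ: children J:{A}, Q:{G} ∪→ {A,G}; cost 1
[col 1] JQX: children JQ:{A,G}, X:{G} ∩→ {G}; cost 0
[col 1] EJQXY: children EY:{A,T}, JQX:{G} ∪→ {A,G,T}; cost 1
[col 1] EIJQXY: children EJQXY:{A,G,T}, I:{G} ∩→ {G}; cost 0
[col 2] EY: children E:{T}, Y:{A} ∪→ {A,T}; cost 1
[col 2] JQ: children J:{C}, Q:{A} ∪→ {A,C}; cost 1
[col 2] JQX: children JQ:{A,C}, X:{G} ∪→ {A,C,G}; cost 1
[col 2] EJQXY: children EY:{A,T}, JQX:{A,C,G} ∩→ {A}; cost 0
[col 2] EIJQXY: children EJQXY:{A}, I:{C} ∪→ {A,C}; cost 1
[col 3] EY: children E:{T}, Y:{T} ∩→ {T}; cost 0
[col 3] JQ: children J:{G}, Q:{G} ∩→ {G}; cost 0
[col 3] JQX: children JQ:{G}, X:{T} ∪→ {G,T}; cost 1
[col 3] EJQXY: children EY:{T}, JQX:{G,T} ∩→ {T}; cost 0
[col 3] EIJQXY: children EJQXY:{T}, I:{T} ∩→ {T}; cost 0
[col 4] EY: children E:{T}, Y:{G} ∪→ {G,T}; cost 1
[col 4] JQ: children J:{G}, Q:{G} ∩→ {G}; cost 0
[col 4] JQX: children JQ:{G}, X:{C} ∪→ {C,G}; cost 1
[col 4] EJQXY: children EY:{G,T}, JQX:{C,G} ∩→ {G}; cost 0
[col 4] EIJQXY: children EJQXY:{G}, I:{T} ∪→ {G,T}; cost 1
[col 5] EY: children E:{A}, Y:{G} ∪→ {A,G}; cost 1
[col 5] JQ: children J:{C}, Q:{C} ∩→ {C}; cost 0
[col 5] JQX: children JQ:{C}, X:{G} ∪→ {C,G}; cost 1
[col 5] EJQXY: children EY:{A,G}, JQX:{C,G} ∩→ {G}; cost 0
[col 5] EIJQXY: children EJQXY:{G}, I:{T} ∪→ {G,T}; cost 1
per-site changes: [3, 3, 4, 1, 3, 3]; total = 17

17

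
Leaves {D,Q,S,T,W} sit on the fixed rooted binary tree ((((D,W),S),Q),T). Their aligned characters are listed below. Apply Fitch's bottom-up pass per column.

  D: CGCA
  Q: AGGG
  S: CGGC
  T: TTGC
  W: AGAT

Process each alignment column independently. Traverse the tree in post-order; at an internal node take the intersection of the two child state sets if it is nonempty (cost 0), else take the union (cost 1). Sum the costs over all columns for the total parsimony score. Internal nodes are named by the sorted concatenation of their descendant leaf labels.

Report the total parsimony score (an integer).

DW@0: {C} ∪ {A} = {A,C} (union, +1)
DSW@0: {A,C} ∩ {C} = {C} (intersection, +0)
DQSW@0: {C} ∪ {A} = {A,C} (union, +1)
DQSTW@0: {A,C} ∪ {T} = {A,C,T} (union, +1)
DW@1: {G} ∩ {G} = {G} (intersection, +0)
DSW@1: {G} ∩ {G} = {G} (intersection, +0)
DQSW@1: {G} ∩ {G} = {G} (intersection, +0)
DQSTW@1: {G} ∪ {T} = {G,T} (union, +1)
DW@2: {C} ∪ {A} = {A,C} (union, +1)
DSW@2: {A,C} ∪ {G} = {A,C,G} (union, +1)
DQSW@2: {A,C,G} ∩ {G} = {G} (intersection, +0)
DQSTW@2: {G} ∩ {G} = {G} (intersection, +0)
DW@3: {A} ∪ {T} = {A,T} (union, +1)
DSW@3: {A,T} ∪ {C} = {A,C,T} (union, +1)
DQSW@3: {A,C,T} ∪ {G} = {A,C,G,T} (union, +1)
DQSTW@3: {A,C,G,T} ∩ {C} = {C} (intersection, +0)
per-site changes: [3, 1, 2, 3]; total = 9

9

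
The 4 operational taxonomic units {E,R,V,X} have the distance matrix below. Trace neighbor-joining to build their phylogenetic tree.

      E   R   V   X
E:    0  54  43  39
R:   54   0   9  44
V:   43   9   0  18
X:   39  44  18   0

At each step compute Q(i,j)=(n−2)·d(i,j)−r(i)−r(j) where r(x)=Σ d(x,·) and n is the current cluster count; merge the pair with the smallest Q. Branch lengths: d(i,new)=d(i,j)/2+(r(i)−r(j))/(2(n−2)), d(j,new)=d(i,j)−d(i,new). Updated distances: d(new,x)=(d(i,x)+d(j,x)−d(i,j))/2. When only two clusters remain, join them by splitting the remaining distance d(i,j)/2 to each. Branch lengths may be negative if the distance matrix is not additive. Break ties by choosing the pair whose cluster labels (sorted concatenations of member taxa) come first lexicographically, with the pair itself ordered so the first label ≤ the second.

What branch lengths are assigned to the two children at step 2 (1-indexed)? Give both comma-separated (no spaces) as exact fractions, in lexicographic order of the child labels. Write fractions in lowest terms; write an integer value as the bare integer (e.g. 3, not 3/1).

63/4,55/4

step 1: merge (E,X) at d=39, Q=-159; branch lengths E→113/4, X→43/4; new cluster EX
  updated: d(EX,R)=59/2, d(EX,V)=11
step 2: merge (EX,R) at d=59/2, Q=-99/2; branch lengths EX→63/4, R→55/4; new cluster ERX
  updated: d(ERX,V)=-19/4
step 3: merge (ERX,V) at d=-19/4; branch lengths ERX→-19/8, V→-19/8; new cluster ERVX
final tree: (((E:113/4,X:43/4):63/4,R:55/4):-19/8,V:-19/8)
total length: 255/4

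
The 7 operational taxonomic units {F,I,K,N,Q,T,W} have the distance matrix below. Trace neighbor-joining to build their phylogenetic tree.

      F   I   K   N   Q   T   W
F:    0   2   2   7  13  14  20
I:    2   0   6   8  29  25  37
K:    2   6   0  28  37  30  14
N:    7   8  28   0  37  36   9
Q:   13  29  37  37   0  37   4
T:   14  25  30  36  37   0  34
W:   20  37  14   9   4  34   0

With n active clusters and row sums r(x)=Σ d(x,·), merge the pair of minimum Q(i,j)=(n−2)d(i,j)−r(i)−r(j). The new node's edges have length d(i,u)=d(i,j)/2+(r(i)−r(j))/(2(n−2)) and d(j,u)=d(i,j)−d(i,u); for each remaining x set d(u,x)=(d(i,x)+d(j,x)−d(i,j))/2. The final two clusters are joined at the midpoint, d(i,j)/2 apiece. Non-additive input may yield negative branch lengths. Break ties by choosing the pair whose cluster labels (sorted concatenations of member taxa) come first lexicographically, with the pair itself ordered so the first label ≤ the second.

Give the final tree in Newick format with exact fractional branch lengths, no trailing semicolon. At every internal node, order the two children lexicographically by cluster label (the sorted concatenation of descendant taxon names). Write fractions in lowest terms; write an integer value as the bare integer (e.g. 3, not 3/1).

iteration 1: select Q,W (d=4, Q=-255); attach at lengths (59/10, -19/10); label the merged cluster QW
  updated: d(F,QW)=29/2, d(I,QW)=31, d(K,QW)=47/2, d(N,QW)=21, d(QW,T)=67/2
iteration 2: select I,N (d=8, Q=-140); attach at lengths (1/2, 15/2); label the merged cluster IN
  updated: d(F,IN)=1/2, d(IN,K)=13, d(IN,QW)=22, d(IN,T)=53/2
iteration 3: select QW,T (d=67/2, Q=-97); attach at lengths (15, 37/2); label the merged cluster QTW
  updated: d(F,QTW)=-5/2, d(IN,QTW)=15/2, d(K,QTW)=10
iteration 4: select F,K (d=2, Q=-21); attach at lengths (-21/4, 29/4); label the merged cluster FK
  updated: d(FK,IN)=23/4, d(FK,QTW)=11/4
iteration 5: select FK,IN (d=23/4, Q=-16); attach at lengths (1/2, 21/4); label the merged cluster FIKN
  updated: d(FIKN,QTW)=9/4
iteration 6: select FIKN,QTW (d=9/4); attach at lengths (9/8, 9/8); label the merged cluster FIKNQTW
final tree: (((F:-21/4,K:29/4):1/2,(I:1/2,N:15/2):21/4):9/8,((Q:59/10,W:-19/10):15,T:37/2):9/8)
total length: 111/2

(((F:-21/4,K:29/4):1/2,(I:1/2,N:15/2):21/4):9/8,((Q:59/10,W:-19/10):15,T:37/2):9/8)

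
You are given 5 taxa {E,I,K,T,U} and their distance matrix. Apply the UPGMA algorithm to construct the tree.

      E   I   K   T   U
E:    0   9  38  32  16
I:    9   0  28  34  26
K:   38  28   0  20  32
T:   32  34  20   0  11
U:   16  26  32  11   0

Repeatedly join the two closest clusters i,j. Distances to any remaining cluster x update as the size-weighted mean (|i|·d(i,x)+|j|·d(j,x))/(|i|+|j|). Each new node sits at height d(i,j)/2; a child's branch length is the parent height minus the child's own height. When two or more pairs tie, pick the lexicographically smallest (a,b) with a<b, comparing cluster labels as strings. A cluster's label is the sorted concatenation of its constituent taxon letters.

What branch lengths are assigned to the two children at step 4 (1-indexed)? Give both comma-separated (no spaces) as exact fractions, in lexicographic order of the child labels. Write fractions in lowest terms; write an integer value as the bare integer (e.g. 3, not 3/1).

10,3/2

iteration 1: select E,I (d=9); attach at lengths (9/2, 9/2); label the merged cluster EI
  updated: d(EI,K)=33, d(EI,T)=33, d(EI,U)=21
iteration 2: select T,U (d=11); attach at lengths (11/2, 11/2); label the merged cluster TU
  updated: d(EI,TU)=27, d(K,TU)=26
iteration 3: select K,TU (d=26); attach at lengths (13, 15/2); label the merged cluster KTU
  updated: d(EI,KTU)=29
iteration 4: select EI,KTU (d=29); attach at lengths (10, 3/2); label the merged cluster EIKTU
final tree: ((E:9/2,I:9/2):10,(K:13,(T:11/2,U:11/2):15/2):3/2)
total length: 52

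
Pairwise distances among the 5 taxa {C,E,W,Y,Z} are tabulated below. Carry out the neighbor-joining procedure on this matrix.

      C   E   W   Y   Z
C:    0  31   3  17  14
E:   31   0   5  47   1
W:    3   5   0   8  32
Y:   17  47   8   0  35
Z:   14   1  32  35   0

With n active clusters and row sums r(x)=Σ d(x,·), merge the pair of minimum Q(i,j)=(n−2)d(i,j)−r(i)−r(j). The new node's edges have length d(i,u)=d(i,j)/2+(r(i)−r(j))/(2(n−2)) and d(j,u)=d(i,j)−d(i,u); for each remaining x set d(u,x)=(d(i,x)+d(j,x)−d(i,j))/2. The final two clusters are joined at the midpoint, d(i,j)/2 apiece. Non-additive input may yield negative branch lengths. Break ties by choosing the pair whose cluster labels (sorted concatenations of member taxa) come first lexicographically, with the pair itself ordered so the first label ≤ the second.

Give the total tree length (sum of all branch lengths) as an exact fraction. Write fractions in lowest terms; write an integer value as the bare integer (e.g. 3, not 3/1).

1. join E+Z (d=1, Q=-163) ⇒ EZ; edges |E|=5/6, |Z|=1/6
  updated: d(C,EZ)=22, d(EZ,W)=18, d(EZ,Y)=81/2
2. join C+EZ (d=22, Q=-157/2) ⇒ CEZ; edges |C|=11/8, |EZ|=165/8
  updated: d(CEZ,W)=-1/2, d(CEZ,Y)=71/4
3. join CEZ+W (d=-1/2, Q=-101/4) ⇒ CEWZ; edges |CEZ|=37/8, |W|=-41/8
  updated: d(CEWZ,Y)=105/8
4. join CEWZ+Y (d=105/8) ⇒ CEWYZ; edges |CEWZ|=105/16, |Y|=105/16
final tree: (((C:11/8,(E:5/6,Z:1/6):165/8):37/8,W:-41/8):105/16,Y:105/16)
total length: 285/8

285/8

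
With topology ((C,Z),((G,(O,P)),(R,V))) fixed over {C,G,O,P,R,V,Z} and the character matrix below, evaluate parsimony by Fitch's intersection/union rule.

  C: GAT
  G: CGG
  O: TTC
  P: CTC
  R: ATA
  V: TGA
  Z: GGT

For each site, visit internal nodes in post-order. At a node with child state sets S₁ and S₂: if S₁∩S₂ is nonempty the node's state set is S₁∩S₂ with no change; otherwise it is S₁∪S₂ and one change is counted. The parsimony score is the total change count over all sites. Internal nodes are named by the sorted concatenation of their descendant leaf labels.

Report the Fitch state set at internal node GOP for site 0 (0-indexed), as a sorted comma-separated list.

C

[col 0] CZ: children C:{G}, Z:{G} ∩→ {G}; cost 0
[col 0] OP: children O:{T}, P:{C} ∪→ {C,T}; cost 1
[col 0] GOP: children G:{C}, OP:{C,T} ∩→ {C}; cost 0
[col 0] RV: children R:{A}, V:{T} ∪→ {A,T}; cost 1
[col 0] GOPRV: children GOP:{C}, RV:{A,T} ∪→ {A,C,T}; cost 1
[col 0] CGOPRVZ: children CZ:{G}, GOPRV:{A,C,T} ∪→ {A,C,G,T}; cost 1
[col 1] CZ: children C:{A}, Z:{G} ∪→ {A,G}; cost 1
[col 1] OP: children O:{T}, P:{T} ∩→ {T}; cost 0
[col 1] GOP: children G:{G}, OP:{T} ∪→ {G,T}; cost 1
[col 1] RV: children R:{T}, V:{G} ∪→ {G,T}; cost 1
[col 1] GOPRV: children GOP:{G,T}, RV:{G,T} ∩→ {G,T}; cost 0
[col 1] CGOPRVZ: children CZ:{A,G}, GOPRV:{G,T} ∩→ {G}; cost 0
[col 2] CZ: children C:{T}, Z:{T} ∩→ {T}; cost 0
[col 2] OP: children O:{C}, P:{C} ∩→ {C}; cost 0
[col 2] GOP: children G:{G}, OP:{C} ∪→ {C,G}; cost 1
[col 2] RV: children R:{A}, V:{A} ∩→ {A}; cost 0
[col 2] GOPRV: children GOP:{C,G}, RV:{A} ∪→ {A,C,G}; cost 1
[col 2] CGOPRVZ: children CZ:{T}, GOPRV:{A,C,G} ∪→ {A,C,G,T}; cost 1
per-site changes: [4, 3, 3]; total = 10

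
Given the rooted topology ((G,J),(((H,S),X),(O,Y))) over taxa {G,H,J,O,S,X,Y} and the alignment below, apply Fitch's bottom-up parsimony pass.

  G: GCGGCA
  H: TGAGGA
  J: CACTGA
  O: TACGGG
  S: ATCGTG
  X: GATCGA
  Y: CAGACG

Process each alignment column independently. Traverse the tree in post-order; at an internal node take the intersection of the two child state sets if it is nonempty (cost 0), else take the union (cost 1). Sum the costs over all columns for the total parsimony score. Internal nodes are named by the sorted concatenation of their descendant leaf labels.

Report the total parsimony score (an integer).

[col 0] GJ: children G:{G}, J:{C} ∪→ {C,G}; cost 1
[col 0] HS: children H:{T}, S:{A} ∪→ {A,T}; cost 1
[col 0] HSX: children HS:{A,T}, X:{G} ∪→ {A,G,T}; cost 1
[col 0] OY: children O:{T}, Y:{C} ∪→ {C,T}; cost 1
[col 0] HOSXY: children HSX:{A,G,T}, OY:{C,T} ∩→ {T}; cost 0
[col 0] GHJOSXY: children GJ:{C,G}, HOSXY:{T} ∪→ {C,G,T}; cost 1
[col 1] GJ: children G:{C}, J:{A} ∪→ {A,C}; cost 1
[col 1] HS: children H:{G}, S:{T} ∪→ {G,T}; cost 1
[col 1] HSX: children HS:{G,T}, X:{A} ∪→ {A,G,T}; cost 1
[col 1] OY: children O:{A}, Y:{A} ∩→ {A}; cost 0
[col 1] HOSXY: children HSX:{A,G,T}, OY:{A} ∩→ {A}; cost 0
[col 1] GHJOSXY: children GJ:{A,C}, HOSXY:{A} ∩→ {A}; cost 0
[col 2] GJ: children G:{G}, J:{C} ∪→ {C,G}; cost 1
[col 2] HS: children H:{A}, S:{C} ∪→ {A,C}; cost 1
[col 2] HSX: children HS:{A,C}, X:{T} ∪→ {A,C,T}; cost 1
[col 2] OY: children O:{C}, Y:{G} ∪→ {C,G}; cost 1
[col 2] HOSXY: children HSX:{A,C,T}, OY:{C,G} ∩→ {C}; cost 0
[col 2] GHJOSXY: children GJ:{C,G}, HOSXY:{C} ∩→ {C}; cost 0
[col 3] GJ: children G:{G}, J:{T} ∪→ {G,T}; cost 1
[col 3] HS: children H:{G}, S:{G} ∩→ {G}; cost 0
[col 3] HSX: children HS:{G}, X:{C} ∪→ {C,G}; cost 1
[col 3] OY: children O:{G}, Y:{A} ∪→ {A,G}; cost 1
[col 3] HOSXY: children HSX:{C,G}, OY:{A,G} ∩→ {G}; cost 0
[col 3] GHJOSXY: children GJ:{G,T}, HOSXY:{G} ∩→ {G}; cost 0
[col 4] GJ: children G:{C}, J:{G} ∪→ {C,G}; cost 1
[col 4] HS: children H:{G}, S:{T} ∪→ {G,T}; cost 1
[col 4] HSX: children HS:{G,T}, X:{G} ∩→ {G}; cost 0
[col 4] OY: children O:{G}, Y:{C} ∪→ {C,G}; cost 1
[col 4] HOSXY: children HSX:{G}, OY:{C,G} ∩→ {G}; cost 0
[col 4] GHJOSXY: children GJ:{C,G}, HOSXY:{G} ∩→ {G}; cost 0
[col 5] GJ: children G:{A}, J:{A} ∩→ {A}; cost 0
[col 5] HS: children H:{A}, S:{G} ∪→ {A,G}; cost 1
[col 5] HSX: children HS:{A,G}, X:{A} ∩→ {A}; cost 0
[col 5] OY: children O:{G}, Y:{G} ∩→ {G}; cost 0
[col 5] HOSXY: children HSX:{A}, OY:{G} ∪→ {A,G}; cost 1
[col 5] GHJOSXY: children GJ:{A}, HOSXY:{A,G} ∩→ {A}; cost 0
per-site changes: [5, 3, 4, 3, 3, 2]; total = 20

20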